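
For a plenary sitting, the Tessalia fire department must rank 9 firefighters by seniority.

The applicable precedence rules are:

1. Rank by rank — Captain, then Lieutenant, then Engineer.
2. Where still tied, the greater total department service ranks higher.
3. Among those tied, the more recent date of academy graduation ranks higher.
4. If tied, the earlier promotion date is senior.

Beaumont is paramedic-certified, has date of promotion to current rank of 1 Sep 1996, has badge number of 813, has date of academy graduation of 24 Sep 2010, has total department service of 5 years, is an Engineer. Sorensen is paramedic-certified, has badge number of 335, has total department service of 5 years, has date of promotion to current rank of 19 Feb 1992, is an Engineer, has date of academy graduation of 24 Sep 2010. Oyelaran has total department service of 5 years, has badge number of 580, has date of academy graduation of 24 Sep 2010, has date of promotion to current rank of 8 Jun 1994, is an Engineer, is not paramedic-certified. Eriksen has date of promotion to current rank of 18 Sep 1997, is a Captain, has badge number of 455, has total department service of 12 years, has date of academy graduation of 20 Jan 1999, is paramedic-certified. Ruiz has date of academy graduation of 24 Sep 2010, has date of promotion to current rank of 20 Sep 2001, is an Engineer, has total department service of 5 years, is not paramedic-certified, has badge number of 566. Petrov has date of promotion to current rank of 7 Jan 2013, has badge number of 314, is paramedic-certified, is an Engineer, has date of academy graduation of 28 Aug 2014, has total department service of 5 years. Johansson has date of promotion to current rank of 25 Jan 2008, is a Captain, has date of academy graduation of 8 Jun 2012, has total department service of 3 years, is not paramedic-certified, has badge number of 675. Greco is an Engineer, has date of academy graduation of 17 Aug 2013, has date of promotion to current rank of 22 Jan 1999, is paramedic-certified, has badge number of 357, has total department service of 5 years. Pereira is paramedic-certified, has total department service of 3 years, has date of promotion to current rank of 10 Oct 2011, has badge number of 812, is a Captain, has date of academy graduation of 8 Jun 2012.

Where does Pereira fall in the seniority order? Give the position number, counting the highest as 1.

By rank: Eriksen, Johansson and Pereira (Captain); then Petrov, Greco, Sorensen, Oyelaran, Beaumont and Ruiz (Engineer).
Among Eriksen, Johansson and Pereira, by total department service (higher first): Eriksen (12 years) before Johansson and Pereira (3 years).
Johansson and Pereira both have date of academy graduation 8 Jun 2012, so the next rule applies.
Among Johansson and Pereira, by date of promotion to current rank (earlier first): Johansson (25 Jan 2008) before Pereira (10 Oct 2011).
Petrov, Greco, Sorensen, Oyelaran, Beaumont and Ruiz all have total department service 5 years, so the next rule applies.
Among Petrov, Greco, Sorensen, Oyelaran, Beaumont and Ruiz, by date of academy graduation (later first): Petrov (28 Aug 2014) before Greco (17 Aug 2013) before Sorensen, Oyelaran, Beaumont and Ruiz (24 Sep 2010).
Among Sorensen, Oyelaran, Beaumont and Ruiz, by date of promotion to current rank (earlier first): Sorensen (19 Feb 1992) before Oyelaran (8 Jun 1994) before Beaumont (1 Sep 1996) before Ruiz (20 Sep 2001).
Order: Eriksen, Johansson, Pereira, Petrov, Greco, Sorensen, Oyelaran, Beaumont, Ruiz. So position 3.

3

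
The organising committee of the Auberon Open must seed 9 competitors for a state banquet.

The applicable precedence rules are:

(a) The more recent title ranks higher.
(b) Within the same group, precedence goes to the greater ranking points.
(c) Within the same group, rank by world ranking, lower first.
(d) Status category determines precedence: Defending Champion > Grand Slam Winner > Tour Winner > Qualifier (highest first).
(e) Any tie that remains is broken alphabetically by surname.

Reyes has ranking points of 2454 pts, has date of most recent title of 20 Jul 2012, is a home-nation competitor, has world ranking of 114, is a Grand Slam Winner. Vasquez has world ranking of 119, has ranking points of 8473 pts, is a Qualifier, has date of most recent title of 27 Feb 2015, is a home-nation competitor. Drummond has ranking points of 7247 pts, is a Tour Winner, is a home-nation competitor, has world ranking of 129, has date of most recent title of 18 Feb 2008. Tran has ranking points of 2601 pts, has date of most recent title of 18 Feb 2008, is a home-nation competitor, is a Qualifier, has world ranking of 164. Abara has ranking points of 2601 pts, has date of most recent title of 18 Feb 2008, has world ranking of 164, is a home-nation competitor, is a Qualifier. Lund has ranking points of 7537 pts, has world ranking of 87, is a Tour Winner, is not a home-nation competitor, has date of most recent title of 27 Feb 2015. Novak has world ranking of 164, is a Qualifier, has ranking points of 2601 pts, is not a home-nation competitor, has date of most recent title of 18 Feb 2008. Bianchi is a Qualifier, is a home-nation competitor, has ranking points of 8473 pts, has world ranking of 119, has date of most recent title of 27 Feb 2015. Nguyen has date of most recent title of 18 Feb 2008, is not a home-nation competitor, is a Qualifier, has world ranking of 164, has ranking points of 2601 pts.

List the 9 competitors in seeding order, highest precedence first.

By date of most recent title (later first): Bianchi, Vasquez and Lund (each 27 Feb 2015); then Reyes (20 Jul 2012); then Drummond, Abara, Nguyen, Novak and Tran (each 18 Feb 2008).
Among Bianchi, Vasquez and Lund, by ranking points (higher first): Bianchi and Vasquez (8473 pts) before Lund (7537 pts).
Bianchi and Vasquez both have world ranking 119, so the next rule applies.
Bianchi and Vasquez are each Qualifier, so the next rule applies.
Among Bianchi and Vasquez, alphabetically by surname: Bianchi before Vasquez.
Among Drummond, Abara, Nguyen, Novak and Tran, by ranking points (higher first): Drummond (7247 pts) before Abara, Nguyen, Novak and Tran (2601 pts).
Abara, Nguyen, Novak and Tran all have world ranking 164, so the next rule applies.
Abara, Nguyen, Novak and Tran are each Qualifier, so the next rule applies.
Among Abara, Nguyen, Novak and Tran, alphabetically by surname: Abara before Nguyen before Novak before Tran.
Full order: Bianchi, Vasquez, Lund, Reyes, Drummond, Abara, Nguyen, Novak, Tran.

Bianchi, Vasquez, Lund, Reyes, Drummond, Abara, Nguyen, Novak, Tran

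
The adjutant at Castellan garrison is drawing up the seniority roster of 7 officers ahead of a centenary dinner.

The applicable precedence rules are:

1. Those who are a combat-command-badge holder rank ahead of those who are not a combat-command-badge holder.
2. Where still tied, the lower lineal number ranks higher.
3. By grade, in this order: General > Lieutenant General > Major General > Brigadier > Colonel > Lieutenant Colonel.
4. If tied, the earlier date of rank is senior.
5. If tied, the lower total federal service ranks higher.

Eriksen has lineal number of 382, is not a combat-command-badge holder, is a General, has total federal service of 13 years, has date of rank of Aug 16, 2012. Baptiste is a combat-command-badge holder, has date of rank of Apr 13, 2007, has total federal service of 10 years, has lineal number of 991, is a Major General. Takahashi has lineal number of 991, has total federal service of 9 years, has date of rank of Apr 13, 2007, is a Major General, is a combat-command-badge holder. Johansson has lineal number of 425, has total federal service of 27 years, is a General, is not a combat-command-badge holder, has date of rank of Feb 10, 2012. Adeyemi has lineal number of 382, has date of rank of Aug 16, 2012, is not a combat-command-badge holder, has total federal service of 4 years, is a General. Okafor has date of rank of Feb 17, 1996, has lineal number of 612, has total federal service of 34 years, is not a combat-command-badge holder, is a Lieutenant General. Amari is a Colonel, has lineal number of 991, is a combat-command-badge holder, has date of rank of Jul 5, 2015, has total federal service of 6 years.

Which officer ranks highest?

Takahashi

By the first rule: Takahashi, Baptiste and Amari (each a combat-command-badge holder); then Adeyemi, Eriksen, Johansson and Okafor (each not a combat-command-badge holder).
Takahashi, Baptiste and Amari all have lineal number 991, so the next rule applies.
Among Takahashi, Baptiste and Amari, by grade: Takahashi and Baptiste (Major General) before Amari (Colonel).
Takahashi and Baptiste both have date of rank Apr 13, 2007, so the next rule applies.
Among Takahashi and Baptiste, by total federal service (lower first): Takahashi (9 years) before Baptiste (10 years).
Among Adeyemi, Eriksen, Johansson and Okafor, by lineal number (lower first): Adeyemi and Eriksen (382) before Johansson (425) before Okafor (612).
Adeyemi and Eriksen are each General, so the next rule applies.
Adeyemi and Eriksen both have date of rank Aug 16, 2012, so the next rule applies.
Among Adeyemi and Eriksen, by total federal service (lower first): Adeyemi (4 years) before Eriksen (13 years).
Order: Takahashi, Baptiste, Amari, Adeyemi, Eriksen, Johansson, Okafor.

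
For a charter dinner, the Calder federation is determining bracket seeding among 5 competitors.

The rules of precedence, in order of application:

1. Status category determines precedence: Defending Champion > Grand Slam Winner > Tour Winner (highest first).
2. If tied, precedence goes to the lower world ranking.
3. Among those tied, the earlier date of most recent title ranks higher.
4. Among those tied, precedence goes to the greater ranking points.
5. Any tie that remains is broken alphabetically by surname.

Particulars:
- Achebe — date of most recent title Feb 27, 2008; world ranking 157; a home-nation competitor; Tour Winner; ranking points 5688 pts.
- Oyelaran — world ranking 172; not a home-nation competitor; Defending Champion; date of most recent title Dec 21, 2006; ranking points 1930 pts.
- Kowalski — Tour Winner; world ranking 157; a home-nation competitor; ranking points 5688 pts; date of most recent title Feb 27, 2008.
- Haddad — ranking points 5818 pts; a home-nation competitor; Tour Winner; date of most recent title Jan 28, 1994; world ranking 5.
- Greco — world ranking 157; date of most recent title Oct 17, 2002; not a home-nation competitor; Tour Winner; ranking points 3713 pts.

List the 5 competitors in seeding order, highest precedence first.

Oyelaran, Haddad, Greco, Achebe, Kowalski

By status category: Oyelaran (Defending Champion); then Haddad, Greco, Achebe and Kowalski (Tour Winner).
Among Haddad, Greco, Achebe and Kowalski, by world ranking (lower first): Haddad (5) before Greco, Achebe and Kowalski (157).
Among Greco, Achebe and Kowalski, by date of most recent title (earlier first): Greco (Oct 17, 2002) before Achebe and Kowalski (Feb 27, 2008).
Achebe and Kowalski both have ranking points 5688 pts, so the next rule applies.
Among Achebe and Kowalski, alphabetically by surname: Achebe before Kowalski.
Full order: Oyelaran, Haddad, Greco, Achebe, Kowalski.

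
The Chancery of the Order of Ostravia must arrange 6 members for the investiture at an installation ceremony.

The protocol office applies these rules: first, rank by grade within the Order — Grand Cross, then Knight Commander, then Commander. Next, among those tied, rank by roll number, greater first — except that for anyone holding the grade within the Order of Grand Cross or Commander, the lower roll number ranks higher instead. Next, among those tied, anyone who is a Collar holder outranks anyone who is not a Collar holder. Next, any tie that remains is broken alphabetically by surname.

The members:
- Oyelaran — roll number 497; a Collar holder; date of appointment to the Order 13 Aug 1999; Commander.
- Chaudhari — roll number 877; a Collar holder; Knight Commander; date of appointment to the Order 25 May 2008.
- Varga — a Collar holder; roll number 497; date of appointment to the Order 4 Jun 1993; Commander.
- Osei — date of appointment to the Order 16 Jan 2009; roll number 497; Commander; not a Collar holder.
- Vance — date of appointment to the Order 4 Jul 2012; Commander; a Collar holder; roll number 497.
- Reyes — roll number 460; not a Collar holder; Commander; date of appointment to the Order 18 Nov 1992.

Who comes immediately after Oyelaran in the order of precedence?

By grade within the Order: Chaudhari (Knight Commander); then Reyes, Oyelaran, Vance, Varga and Osei (Commander).
Among Reyes, Oyelaran, Vance, Varga and Osei, by roll number (lower first) (reversed rule for this group): Reyes (460) before Oyelaran, Vance, Varga and Osei (497).
Among Oyelaran, Vance, Varga and Osei, a Collar holder before not a Collar holder: Oyelaran, Vance and Varga (a Collar holder) before Osei (not a Collar holder).
Among Oyelaran, Vance and Varga, alphabetically by surname: Oyelaran before Vance before Varga.
Order: Chaudhari, Reyes, Oyelaran, Vance, Varga, Osei.

Vance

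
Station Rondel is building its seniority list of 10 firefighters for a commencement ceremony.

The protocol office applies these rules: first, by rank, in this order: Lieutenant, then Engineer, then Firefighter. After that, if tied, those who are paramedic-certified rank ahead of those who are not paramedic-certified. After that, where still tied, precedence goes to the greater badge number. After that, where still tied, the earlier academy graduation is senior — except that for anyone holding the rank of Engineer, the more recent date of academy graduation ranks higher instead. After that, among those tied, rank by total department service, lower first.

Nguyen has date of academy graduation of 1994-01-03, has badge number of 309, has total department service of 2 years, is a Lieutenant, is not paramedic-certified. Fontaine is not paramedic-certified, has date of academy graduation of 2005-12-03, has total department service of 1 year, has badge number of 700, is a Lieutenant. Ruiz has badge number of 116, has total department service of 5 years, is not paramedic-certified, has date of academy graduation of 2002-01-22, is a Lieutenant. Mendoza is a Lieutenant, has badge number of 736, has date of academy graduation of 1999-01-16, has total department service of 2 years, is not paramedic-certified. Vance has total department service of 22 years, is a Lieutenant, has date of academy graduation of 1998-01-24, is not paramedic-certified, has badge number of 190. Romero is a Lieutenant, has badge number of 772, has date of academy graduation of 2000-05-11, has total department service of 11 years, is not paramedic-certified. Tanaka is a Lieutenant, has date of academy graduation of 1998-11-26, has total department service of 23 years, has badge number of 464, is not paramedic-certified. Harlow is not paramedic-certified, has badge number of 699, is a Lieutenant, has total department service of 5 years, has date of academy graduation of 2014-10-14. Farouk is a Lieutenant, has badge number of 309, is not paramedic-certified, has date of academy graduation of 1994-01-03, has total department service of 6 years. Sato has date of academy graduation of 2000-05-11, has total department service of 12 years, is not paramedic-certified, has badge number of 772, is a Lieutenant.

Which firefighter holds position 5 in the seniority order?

By rank: Romero, Sato, Mendoza, Fontaine, Harlow, Tanaka, Nguyen, Farouk, Vance and Ruiz (Lieutenant).
Romero, Sato, Mendoza, Fontaine, Harlow, Tanaka, Nguyen, Farouk, Vance and Ruiz are each not paramedic-certified, so the next rule applies.
Among Romero, Sato, Mendoza, Fontaine, Harlow, Tanaka, Nguyen, Farouk, Vance and Ruiz, by badge number (higher first): Romero and Sato (772) before Mendoza (736) before Fontaine (700) before Harlow (699) before Tanaka (464) before Nguyen and Farouk (309) before Vance (190) before Ruiz (116).
Romero and Sato both have date of academy graduation 2000-05-11, so the next rule applies.
Among Romero and Sato, by total department service (lower first): Romero (11 years) before Sato (12 years).
Nguyen and Farouk both have date of academy graduation 1994-01-03, so the next rule applies.
Among Nguyen and Farouk, by total department service (lower first): Nguyen (2 years) before Farouk (6 years).
Order: Romero, Sato, Mendoza, Fontaine, Harlow, Tanaka, Nguyen, Farouk, Vance, Ruiz.

Harlow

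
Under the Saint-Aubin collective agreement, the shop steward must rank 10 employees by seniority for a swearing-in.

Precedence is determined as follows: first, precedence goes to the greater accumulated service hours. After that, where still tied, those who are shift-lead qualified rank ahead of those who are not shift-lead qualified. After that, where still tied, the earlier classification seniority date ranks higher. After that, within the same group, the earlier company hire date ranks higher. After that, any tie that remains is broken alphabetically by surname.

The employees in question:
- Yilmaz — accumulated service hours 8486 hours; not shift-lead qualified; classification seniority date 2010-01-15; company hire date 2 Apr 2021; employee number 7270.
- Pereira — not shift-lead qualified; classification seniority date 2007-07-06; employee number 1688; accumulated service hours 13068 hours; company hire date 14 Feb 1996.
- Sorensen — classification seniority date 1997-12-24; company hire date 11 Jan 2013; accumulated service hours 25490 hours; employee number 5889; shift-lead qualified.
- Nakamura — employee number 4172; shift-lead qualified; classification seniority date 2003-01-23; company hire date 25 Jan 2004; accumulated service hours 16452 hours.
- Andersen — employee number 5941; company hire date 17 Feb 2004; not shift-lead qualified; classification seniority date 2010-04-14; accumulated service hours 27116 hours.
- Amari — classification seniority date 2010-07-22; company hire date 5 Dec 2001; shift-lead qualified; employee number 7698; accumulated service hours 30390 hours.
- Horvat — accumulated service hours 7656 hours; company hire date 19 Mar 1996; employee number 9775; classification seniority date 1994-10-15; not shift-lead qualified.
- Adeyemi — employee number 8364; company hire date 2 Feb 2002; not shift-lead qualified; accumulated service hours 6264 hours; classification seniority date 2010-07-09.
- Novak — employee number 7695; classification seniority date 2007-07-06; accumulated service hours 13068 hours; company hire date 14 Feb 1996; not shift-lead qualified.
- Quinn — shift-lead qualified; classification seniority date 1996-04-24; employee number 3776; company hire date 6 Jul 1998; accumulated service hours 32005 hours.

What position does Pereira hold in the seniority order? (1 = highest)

By accumulated service hours (higher first): Quinn (32005 hours); then Amari (30390 hours); then Andersen (27116 hours); then Sorensen (25490 hours); then Nakamura (16452 hours); then Novak and Pereira (both 13068 hours); then Yilmaz (8486 hours); then Horvat (7656 hours); then Adeyemi (6264 hours).
Novak and Pereira are each not shift-lead qualified, so the next rule applies.
Novak and Pereira both have classification seniority date 2007-07-06, so the next rule applies.
Novak and Pereira both have company hire date 14 Feb 1996, so the next rule applies.
Among Novak and Pereira, alphabetically by surname: Novak before Pereira.
Order: Quinn, Amari, Andersen, Sorensen, Nakamura, Novak, Pereira, Yilmaz, Horvat, Adeyemi. So position 7.

7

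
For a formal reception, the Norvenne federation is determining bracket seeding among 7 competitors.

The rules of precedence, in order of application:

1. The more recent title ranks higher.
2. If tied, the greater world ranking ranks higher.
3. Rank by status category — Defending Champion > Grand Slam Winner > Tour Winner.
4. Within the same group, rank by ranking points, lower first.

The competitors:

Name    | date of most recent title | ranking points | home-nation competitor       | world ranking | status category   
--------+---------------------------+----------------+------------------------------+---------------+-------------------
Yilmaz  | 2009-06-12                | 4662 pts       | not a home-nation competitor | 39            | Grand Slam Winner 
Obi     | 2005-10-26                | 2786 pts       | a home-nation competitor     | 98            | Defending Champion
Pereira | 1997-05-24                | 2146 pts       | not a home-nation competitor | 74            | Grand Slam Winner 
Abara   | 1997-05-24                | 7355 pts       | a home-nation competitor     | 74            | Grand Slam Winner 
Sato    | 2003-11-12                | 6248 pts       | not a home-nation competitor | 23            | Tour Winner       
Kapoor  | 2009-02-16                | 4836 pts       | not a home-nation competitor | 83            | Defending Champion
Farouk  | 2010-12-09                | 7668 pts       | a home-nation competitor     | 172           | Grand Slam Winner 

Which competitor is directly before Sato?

Obi

By date of most recent title (later first): Farouk (2010-12-09); then Yilmaz (2009-06-12); then Kapoor (2009-02-16); then Obi (2005-10-26); then Sato (2003-11-12); then Pereira and Abara (both 1997-05-24).
Pereira and Abara both have world ranking 74, so the next rule applies.
Pereira and Abara are each Grand Slam Winner, so the next rule applies.
Among Pereira and Abara, by ranking points (lower first): Pereira (2146 pts) before Abara (7355 pts).
Order: Farouk, Yilmaz, Kapoor, Obi, Sato, Pereira, Abara.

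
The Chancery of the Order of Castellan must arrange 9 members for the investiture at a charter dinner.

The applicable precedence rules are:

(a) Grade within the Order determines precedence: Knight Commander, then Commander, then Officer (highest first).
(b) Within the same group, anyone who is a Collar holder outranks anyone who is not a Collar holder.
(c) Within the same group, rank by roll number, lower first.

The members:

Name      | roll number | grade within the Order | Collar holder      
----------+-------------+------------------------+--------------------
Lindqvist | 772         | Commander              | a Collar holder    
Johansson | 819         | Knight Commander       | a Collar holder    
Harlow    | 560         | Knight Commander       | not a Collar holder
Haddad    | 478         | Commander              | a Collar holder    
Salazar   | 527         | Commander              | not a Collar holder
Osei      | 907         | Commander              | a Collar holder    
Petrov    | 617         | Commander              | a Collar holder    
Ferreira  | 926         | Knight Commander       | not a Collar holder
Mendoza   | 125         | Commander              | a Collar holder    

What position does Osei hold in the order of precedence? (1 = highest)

By grade within the Order: Johansson, Harlow and Ferreira (Knight Commander); then Mendoza, Haddad, Petrov, Lindqvist, Osei and Salazar (Commander).
Among Johansson, Harlow and Ferreira, a Collar holder before not a Collar holder: Johansson (a Collar holder) before Harlow and Ferreira (not a Collar holder).
Among Harlow and Ferreira, by roll number (lower first): Harlow (560) before Ferreira (926).
Among Mendoza, Haddad, Petrov, Lindqvist, Osei and Salazar, a Collar holder before not a Collar holder: Mendoza, Haddad, Petrov, Lindqvist and Osei (a Collar holder) before Salazar (not a Collar holder).
Among Mendoza, Haddad, Petrov, Lindqvist and Osei, by roll number (lower first): Mendoza (125) before Haddad (478) before Petrov (617) before Lindqvist (772) before Osei (907).
Order: Johansson, Harlow, Ferreira, Mendoza, Haddad, Petrov, Lindqvist, Osei, Salazar. So position 8.

8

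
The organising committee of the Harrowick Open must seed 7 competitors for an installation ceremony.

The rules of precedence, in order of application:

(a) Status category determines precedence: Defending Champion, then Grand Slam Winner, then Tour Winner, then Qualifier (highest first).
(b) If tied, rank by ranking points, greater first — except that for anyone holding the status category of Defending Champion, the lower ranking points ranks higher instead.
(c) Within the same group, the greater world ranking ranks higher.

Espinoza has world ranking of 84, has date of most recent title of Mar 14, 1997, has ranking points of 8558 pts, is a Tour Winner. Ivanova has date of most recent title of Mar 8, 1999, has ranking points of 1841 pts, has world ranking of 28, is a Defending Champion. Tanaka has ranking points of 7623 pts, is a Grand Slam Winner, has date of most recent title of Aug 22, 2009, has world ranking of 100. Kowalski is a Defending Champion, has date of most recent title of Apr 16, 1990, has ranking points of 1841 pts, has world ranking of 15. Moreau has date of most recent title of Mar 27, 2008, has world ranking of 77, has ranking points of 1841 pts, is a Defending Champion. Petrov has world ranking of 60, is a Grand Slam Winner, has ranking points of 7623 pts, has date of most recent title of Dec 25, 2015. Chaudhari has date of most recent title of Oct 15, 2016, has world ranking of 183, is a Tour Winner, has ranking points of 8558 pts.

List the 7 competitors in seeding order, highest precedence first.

By status category: Moreau, Ivanova and Kowalski (Defending Champion); then Tanaka and Petrov (Grand Slam Winner); then Chaudhari and Espinoza (Tour Winner).
Moreau, Ivanova and Kowalski all have ranking points 1841 pts, so the next rule applies.
Among Moreau, Ivanova and Kowalski, by world ranking (higher first): Moreau (77) before Ivanova (28) before Kowalski (15).
Tanaka and Petrov both have ranking points 7623 pts, so the next rule applies.
Among Tanaka and Petrov, by world ranking (higher first): Tanaka (100) before Petrov (60).
Chaudhari and Espinoza both have ranking points 8558 pts, so the next rule applies.
Among Chaudhari and Espinoza, by world ranking (higher first): Chaudhari (183) before Espinoza (84).
Full order: Moreau, Ivanova, Kowalski, Tanaka, Petrov, Chaudhari, Espinoza.

Moreau, Ivanova, Kowalski, Tanaka, Petrov, Chaudhari, Espinoza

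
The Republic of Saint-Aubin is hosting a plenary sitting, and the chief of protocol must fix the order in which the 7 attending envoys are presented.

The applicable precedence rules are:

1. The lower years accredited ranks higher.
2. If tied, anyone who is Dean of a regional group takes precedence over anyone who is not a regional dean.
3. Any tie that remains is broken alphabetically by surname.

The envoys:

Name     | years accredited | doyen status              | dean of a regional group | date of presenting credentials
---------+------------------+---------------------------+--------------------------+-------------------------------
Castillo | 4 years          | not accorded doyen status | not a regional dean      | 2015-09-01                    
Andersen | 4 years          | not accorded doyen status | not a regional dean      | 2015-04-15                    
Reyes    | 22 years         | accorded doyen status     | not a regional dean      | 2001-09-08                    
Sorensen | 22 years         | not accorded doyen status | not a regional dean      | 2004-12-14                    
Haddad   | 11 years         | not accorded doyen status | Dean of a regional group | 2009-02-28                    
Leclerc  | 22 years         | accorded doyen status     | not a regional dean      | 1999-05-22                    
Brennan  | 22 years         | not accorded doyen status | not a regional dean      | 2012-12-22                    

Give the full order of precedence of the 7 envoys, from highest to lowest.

Andersen, Castillo, Haddad, Brennan, Leclerc, Reyes, Sorensen

By years accredited (lower first): Andersen and Castillo (both 4 years); then Haddad (11 years); then Brennan, Leclerc, Reyes and Sorensen (each 22 years).
Andersen and Castillo are each not a regional dean, so the next rule applies.
Among Andersen and Castillo, alphabetically by surname: Andersen before Castillo.
Brennan, Leclerc, Reyes and Sorensen are each not a regional dean, so the next rule applies.
Among Brennan, Leclerc, Reyes and Sorensen, alphabetically by surname: Brennan before Leclerc before Reyes before Sorensen.
Full order: Andersen, Castillo, Haddad, Brennan, Leclerc, Reyes, Sorensen.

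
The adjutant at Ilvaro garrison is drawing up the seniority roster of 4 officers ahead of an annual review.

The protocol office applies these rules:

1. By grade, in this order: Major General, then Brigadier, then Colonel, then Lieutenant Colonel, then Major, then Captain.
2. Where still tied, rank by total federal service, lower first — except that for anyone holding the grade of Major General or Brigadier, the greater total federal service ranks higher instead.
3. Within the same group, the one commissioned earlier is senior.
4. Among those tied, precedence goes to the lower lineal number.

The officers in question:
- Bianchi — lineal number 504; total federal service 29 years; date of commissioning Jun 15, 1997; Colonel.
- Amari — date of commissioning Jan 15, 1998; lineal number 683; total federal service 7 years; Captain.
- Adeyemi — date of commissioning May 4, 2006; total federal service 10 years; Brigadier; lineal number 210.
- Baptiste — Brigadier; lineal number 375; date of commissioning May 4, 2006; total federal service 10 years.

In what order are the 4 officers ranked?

Adeyemi, Baptiste, Bianchi, Amari

By grade: Adeyemi and Baptiste (Brigadier); then Bianchi (Colonel); then Amari (Captain).
Adeyemi and Baptiste both have total federal service 10 years, so the next rule applies.
Adeyemi and Baptiste both have date of commissioning May 4, 2006, so the next rule applies.
Among Adeyemi and Baptiste, by lineal number (lower first): Adeyemi (210) before Baptiste (375).
Full order: Adeyemi, Baptiste, Bianchi, Amari.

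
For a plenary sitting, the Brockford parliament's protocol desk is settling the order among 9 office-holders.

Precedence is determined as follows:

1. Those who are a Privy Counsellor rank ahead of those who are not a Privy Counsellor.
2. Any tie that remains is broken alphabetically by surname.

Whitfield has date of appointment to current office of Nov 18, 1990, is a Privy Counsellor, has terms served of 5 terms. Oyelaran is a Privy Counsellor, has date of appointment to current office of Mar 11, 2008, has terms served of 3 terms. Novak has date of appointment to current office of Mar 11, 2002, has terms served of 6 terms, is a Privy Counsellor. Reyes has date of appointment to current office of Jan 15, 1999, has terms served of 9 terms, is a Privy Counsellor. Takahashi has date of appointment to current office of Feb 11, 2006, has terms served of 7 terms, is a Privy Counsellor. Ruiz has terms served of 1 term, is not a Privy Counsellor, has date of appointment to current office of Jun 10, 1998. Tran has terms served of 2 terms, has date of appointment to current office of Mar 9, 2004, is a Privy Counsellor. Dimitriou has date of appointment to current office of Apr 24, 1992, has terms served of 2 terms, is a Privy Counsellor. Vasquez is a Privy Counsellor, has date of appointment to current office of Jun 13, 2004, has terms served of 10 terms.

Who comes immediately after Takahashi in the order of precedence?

Tran

By the first rule: Dimitriou, Novak, Oyelaran, Reyes, Takahashi, Tran, Vasquez and Whitfield (each a Privy Counsellor); then Ruiz (not a Privy Counsellor).
Among Dimitriou, Novak, Oyelaran, Reyes, Takahashi, Tran, Vasquez and Whitfield, alphabetically by surname: Dimitriou before Novak before Oyelaran before Reyes before Takahashi before Tran before Vasquez before Whitfield.
Order: Dimitriou, Novak, Oyelaran, Reyes, Takahashi, Tran, Vasquez, Whitfield, Ruiz.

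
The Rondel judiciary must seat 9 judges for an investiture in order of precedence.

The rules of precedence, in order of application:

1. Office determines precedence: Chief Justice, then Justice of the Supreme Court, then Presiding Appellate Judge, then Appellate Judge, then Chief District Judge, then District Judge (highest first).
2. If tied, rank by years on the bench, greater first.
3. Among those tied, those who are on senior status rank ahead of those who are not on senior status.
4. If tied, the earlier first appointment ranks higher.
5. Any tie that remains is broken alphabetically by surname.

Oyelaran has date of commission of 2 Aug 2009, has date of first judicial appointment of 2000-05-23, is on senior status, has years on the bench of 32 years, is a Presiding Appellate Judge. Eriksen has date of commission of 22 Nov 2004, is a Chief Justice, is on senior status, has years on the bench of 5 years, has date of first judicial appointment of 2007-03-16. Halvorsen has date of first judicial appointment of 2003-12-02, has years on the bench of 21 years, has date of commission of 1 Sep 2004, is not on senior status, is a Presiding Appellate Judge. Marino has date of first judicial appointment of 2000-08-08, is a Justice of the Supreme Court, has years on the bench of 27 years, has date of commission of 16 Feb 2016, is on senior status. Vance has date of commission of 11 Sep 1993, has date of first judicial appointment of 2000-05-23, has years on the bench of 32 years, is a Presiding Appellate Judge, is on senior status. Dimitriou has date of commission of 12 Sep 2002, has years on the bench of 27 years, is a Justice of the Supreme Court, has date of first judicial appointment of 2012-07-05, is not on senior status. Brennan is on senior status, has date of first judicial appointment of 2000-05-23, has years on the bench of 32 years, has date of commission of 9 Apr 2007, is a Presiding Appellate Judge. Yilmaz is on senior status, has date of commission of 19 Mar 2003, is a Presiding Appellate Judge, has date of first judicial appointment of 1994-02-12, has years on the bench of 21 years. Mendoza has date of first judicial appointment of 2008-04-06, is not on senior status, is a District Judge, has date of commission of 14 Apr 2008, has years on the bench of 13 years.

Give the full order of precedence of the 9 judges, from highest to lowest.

Eriksen, Marino, Dimitriou, Brennan, Oyelaran, Vance, Yilmaz, Halvorsen, Mendoza

By office: Eriksen (Chief Justice); then Marino and Dimitriou (Justice of the Supreme Court); then Brennan, Oyelaran, Vance, Yilmaz and Halvorsen (Presiding Appellate Judge); then Mendoza (District Judge).
Marino and Dimitriou both have years on the bench 27 years, so the next rule applies.
Among Marino and Dimitriou, on senior status before not on senior status: Marino (on senior status) before Dimitriou (not on senior status).
Among Brennan, Oyelaran, Vance, Yilmaz and Halvorsen, by years on the bench (higher first): Brennan, Oyelaran and Vance (32 years) before Yilmaz and Halvorsen (21 years).
Brennan, Oyelaran and Vance are each on senior status, so the next rule applies.
Brennan, Oyelaran and Vance all have date of first judicial appointment 2000-05-23, so the next rule applies.
Among Brennan, Oyelaran and Vance, alphabetically by surname: Brennan before Oyelaran before Vance.
Among Yilmaz and Halvorsen, on senior status before not on senior status: Yilmaz (on senior status) before Halvorsen (not on senior status).
Full order: Eriksen, Marino, Dimitriou, Brennan, Oyelaran, Vance, Yilmaz, Halvorsen, Mendoza.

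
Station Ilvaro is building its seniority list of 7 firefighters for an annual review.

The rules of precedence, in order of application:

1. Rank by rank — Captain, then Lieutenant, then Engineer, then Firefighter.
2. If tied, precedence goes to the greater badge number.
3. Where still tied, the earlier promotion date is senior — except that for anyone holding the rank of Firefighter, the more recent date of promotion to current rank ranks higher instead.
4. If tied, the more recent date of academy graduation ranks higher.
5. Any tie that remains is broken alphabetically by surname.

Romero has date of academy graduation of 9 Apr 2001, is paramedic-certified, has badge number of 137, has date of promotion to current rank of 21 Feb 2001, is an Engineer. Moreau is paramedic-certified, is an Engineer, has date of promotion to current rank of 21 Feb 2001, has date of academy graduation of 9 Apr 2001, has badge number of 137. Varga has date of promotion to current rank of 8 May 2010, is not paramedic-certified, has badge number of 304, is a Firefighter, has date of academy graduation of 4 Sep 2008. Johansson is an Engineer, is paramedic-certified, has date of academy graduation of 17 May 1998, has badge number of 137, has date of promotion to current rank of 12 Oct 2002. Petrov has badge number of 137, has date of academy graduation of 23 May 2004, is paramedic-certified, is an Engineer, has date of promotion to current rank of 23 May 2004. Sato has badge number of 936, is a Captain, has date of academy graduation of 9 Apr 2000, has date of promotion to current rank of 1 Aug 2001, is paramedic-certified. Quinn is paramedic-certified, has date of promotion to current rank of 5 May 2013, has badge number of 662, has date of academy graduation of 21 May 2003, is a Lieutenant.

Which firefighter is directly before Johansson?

Romero

By rank: Sato (Captain); then Quinn (Lieutenant); then Moreau, Romero, Johansson and Petrov (Engineer); then Varga (Firefighter).
Moreau, Romero, Johansson and Petrov all have badge number 137, so the next rule applies.
Among Moreau, Romero, Johansson and Petrov, by date of promotion to current rank (earlier first): Moreau and Romero (21 Feb 2001) before Johansson (12 Oct 2002) before Petrov (23 May 2004).
Moreau and Romero both have date of academy graduation 9 Apr 2001, so the next rule applies.
Among Moreau and Romero, alphabetically by surname: Moreau before Romero.
Order: Sato, Quinn, Moreau, Romero, Johansson, Petrov, Varga.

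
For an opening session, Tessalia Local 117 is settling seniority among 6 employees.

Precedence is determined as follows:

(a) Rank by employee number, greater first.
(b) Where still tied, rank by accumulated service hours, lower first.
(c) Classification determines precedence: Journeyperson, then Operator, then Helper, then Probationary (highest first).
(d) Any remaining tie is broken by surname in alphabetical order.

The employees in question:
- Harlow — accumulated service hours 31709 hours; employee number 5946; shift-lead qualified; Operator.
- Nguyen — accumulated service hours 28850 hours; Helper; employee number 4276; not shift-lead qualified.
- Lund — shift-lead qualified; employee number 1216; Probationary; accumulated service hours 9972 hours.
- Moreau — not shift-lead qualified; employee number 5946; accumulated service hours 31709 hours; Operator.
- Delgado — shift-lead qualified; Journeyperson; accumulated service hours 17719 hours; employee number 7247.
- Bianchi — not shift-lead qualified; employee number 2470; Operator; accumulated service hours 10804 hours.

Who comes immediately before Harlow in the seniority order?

By employee number (higher first): Delgado (7247); then Harlow and Moreau (both 5946); then Nguyen (4276); then Bianchi (2470); then Lund (1216).
Harlow and Moreau both have accumulated service hours 31709 hours, so the next rule applies.
Harlow and Moreau are each Operator, so the next rule applies.
Among Harlow and Moreau, alphabetically by surname: Harlow before Moreau.
Order: Delgado, Harlow, Moreau, Nguyen, Bianchi, Lund.

Delgado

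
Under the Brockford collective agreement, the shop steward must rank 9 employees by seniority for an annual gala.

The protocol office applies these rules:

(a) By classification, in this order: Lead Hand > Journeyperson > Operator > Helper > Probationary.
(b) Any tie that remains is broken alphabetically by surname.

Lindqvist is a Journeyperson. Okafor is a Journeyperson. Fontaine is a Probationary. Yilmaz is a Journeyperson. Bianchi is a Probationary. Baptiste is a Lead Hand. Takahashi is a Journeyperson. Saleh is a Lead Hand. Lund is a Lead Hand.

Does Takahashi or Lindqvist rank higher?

By classification: Baptiste, Lund and Saleh (Lead Hand); then Lindqvist, Okafor, Takahashi and Yilmaz (Journeyperson); then Bianchi and Fontaine (Probationary).
Among Baptiste, Lund and Saleh, alphabetically by surname: Baptiste before Lund before Saleh.
Among Lindqvist, Okafor, Takahashi and Yilmaz, alphabetically by surname: Lindqvist before Okafor before Takahashi before Yilmaz.
Among Bianchi and Fontaine, alphabetically by surname: Bianchi before Fontaine.
So Lindqvist takes precedence.

Lindqvist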